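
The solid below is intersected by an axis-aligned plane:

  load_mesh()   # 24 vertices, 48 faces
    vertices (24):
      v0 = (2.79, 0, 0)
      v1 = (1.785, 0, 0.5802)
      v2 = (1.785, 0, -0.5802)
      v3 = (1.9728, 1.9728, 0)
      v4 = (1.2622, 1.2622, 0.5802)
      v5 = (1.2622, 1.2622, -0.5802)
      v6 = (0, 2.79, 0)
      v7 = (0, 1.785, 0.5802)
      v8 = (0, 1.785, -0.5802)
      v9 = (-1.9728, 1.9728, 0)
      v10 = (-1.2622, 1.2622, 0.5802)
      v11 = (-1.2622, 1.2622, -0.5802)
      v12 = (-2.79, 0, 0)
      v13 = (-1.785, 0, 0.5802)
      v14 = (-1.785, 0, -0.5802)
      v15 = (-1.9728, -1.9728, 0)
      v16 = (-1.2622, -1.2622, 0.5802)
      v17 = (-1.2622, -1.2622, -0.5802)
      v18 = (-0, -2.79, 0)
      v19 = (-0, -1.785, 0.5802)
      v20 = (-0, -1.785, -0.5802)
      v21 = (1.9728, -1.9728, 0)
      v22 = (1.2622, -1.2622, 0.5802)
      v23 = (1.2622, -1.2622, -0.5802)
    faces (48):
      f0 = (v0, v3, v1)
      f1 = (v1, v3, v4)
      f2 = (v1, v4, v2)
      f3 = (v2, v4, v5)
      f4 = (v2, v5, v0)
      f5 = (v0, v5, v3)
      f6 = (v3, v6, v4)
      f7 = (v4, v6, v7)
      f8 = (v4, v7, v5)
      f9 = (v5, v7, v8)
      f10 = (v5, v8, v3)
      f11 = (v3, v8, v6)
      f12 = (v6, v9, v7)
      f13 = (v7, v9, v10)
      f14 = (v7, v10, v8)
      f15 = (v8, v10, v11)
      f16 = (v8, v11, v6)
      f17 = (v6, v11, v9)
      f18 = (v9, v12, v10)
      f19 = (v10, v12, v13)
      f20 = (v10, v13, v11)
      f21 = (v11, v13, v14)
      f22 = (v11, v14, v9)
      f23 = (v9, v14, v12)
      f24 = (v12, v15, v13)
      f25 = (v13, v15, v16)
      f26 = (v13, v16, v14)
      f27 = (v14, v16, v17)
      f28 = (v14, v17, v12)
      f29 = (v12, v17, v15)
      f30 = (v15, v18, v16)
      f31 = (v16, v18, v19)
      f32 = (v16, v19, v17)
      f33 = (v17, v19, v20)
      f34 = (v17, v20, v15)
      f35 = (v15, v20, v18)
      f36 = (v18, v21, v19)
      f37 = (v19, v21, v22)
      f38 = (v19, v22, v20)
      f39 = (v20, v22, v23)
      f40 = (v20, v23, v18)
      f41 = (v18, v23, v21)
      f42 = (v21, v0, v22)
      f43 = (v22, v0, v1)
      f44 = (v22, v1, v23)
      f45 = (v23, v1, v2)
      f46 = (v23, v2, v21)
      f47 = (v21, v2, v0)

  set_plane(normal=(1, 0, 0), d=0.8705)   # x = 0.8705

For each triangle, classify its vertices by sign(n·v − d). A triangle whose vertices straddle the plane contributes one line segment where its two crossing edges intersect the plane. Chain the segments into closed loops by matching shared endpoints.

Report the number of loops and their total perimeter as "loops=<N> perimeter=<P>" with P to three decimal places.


loops=2 perimeter=6.963

Straddling triangles (12 of 48):
  (v3,v6,v4) [+-+] → (0.8705, 2.42941, 0)–(0.8705, 1.73632, 0.400146)  len=0.8003
  (v4,v6,v7) [+--] → (0.8705, 1.73632, 0.400146)–(0.8705, 1.42444, 0.5802)  len=0.3601
  (v4,v7,v5) [+-+] → (0.8705, 1.42444, 0.5802)–(0.8705, 1.42444, -0.220092)  len=0.8003
  (v5,v7,v8) [+--] → (0.8705, 1.42444, -0.220092)–(0.8705, 1.42444, -0.5802)  len=0.3601
  (v5,v8,v3) [+-+] → (0.8705, 1.42444, -0.5802)–(0.8705, 1.86787, -0.324186)  len=0.5120
  (v3,v8,v6) [+--] → (0.8705, 1.86787, -0.324186)–(0.8705, 2.42941, 0)  len=0.6484
  (v18,v21,v19) [-+-] → (0.8705, -2.42941, 0)–(0.8705, -1.86787, 0.324186)  len=0.6484
  (v19,v21,v22) [-++] → (0.8705, -1.86787, 0.324186)–(0.8705, -1.42444, 0.5802)  len=0.5120
  (v19,v22,v20) [-+-] → (0.8705, -1.42444, 0.5802)–(0.8705, -1.42444, 0.220092)  len=0.3601
  (v20,v22,v23) [-++] → (0.8705, -1.42444, 0.220092)–(0.8705, -1.42444, -0.5802)  len=0.8003
  (v20,v23,v18) [-+-] → (0.8705, -1.42444, -0.5802)–(0.8705, -1.73632, -0.400146)  len=0.3601
  (v18,v23,v21) [-++] → (0.8705, -1.73632, -0.400146)–(0.8705, -2.42941, 0)  len=0.8003

Chained into 2 loop(s):
  loop 1: 6 segments, perimeter = 3.4813
  loop 2: 6 segments, perimeter = 3.4813
Total perimeter = 6.963


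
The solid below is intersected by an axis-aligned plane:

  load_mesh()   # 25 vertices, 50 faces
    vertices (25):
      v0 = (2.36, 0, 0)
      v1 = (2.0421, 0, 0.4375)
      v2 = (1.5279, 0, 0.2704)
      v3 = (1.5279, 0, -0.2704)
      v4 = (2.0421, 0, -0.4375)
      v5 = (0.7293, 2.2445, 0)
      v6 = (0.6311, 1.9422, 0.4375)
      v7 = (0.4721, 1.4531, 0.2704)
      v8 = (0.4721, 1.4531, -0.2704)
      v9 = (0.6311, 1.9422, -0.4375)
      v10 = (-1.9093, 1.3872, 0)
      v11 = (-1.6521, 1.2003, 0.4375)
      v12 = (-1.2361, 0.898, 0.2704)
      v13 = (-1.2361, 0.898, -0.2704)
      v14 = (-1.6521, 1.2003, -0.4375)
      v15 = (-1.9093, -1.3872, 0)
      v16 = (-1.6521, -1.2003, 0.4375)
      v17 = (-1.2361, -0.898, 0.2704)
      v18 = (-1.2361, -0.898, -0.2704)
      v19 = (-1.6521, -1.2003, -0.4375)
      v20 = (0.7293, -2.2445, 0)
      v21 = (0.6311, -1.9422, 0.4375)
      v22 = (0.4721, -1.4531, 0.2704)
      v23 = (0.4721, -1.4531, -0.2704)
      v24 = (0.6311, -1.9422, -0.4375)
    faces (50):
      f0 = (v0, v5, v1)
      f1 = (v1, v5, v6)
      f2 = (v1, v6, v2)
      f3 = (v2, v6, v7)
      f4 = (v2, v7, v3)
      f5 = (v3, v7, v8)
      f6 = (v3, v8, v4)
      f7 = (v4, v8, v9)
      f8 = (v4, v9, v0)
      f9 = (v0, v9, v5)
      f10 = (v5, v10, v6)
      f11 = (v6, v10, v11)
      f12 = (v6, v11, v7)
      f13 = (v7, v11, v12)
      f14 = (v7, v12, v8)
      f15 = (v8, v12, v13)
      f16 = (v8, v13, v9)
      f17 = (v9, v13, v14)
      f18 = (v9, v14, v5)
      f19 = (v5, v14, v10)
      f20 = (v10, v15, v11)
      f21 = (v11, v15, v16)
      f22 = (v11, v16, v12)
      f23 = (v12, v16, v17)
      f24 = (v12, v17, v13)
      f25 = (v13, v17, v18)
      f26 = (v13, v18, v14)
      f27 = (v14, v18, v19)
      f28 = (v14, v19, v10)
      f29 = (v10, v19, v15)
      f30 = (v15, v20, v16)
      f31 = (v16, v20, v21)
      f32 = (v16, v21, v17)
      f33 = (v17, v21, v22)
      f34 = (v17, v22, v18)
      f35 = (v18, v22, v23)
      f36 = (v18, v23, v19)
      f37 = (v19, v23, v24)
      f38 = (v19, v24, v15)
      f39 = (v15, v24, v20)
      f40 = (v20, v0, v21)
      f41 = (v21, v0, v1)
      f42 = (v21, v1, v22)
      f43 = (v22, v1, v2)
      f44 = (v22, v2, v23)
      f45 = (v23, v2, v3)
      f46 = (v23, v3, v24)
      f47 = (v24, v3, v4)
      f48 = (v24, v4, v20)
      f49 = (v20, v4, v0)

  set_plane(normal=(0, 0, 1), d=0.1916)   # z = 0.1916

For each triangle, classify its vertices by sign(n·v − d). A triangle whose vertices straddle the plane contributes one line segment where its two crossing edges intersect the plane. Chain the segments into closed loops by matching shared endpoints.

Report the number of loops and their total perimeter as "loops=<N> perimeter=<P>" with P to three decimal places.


loops=2 perimeter=22.034

Straddling triangles (20 of 50):
  (v0,v5,v1) [--+] → (1.30423, 1.26154, 0.1916)–(2.22078, 0, 0.1916)  len=1.5593
  (v1,v5,v6) [+-+] → (1.30423, 1.26154, 0.1916)–(0.686294, 2.11211, 0.1916)  len=1.0513
  (v2,v7,v3) [++-] → (0.625941, 1.24137, 0.1916)–(1.5279, 0, 0.1916)  len=1.5344
  (v3,v7,v8) [-+-] → (0.625941, 1.24137, 0.1916)–(0.4721, 1.4531, 0.1916)  len=0.2617
  (v5,v10,v6) [--+] → (-0.79675, 1.63026, 0.1916)–(0.686294, 2.11211, 0.1916)  len=1.5594
  (v6,v10,v11) [+-+] → (-0.79675, 1.63026, 0.1916)–(-1.79666, 1.30535, 0.1916)  len=1.0514
  (v7,v12,v8) [++-] → (-0.987198, 0.978884, 0.1916)–(0.4721, 1.4531, 0.1916)  len=1.5344
  (v8,v12,v13) [-+-] → (-0.987198, 0.978884, 0.1916)–(-1.2361, 0.898, 0.1916)  len=0.2617
  (v10,v15,v11) [--+] → (-1.79666, -0.254023, 0.1916)–(-1.79666, 1.30535, 0.1916)  len=1.5594
  (v11,v15,v16) [+-+] → (-1.79666, -0.254023, 0.1916)–(-1.79666, -1.30535, 0.1916)  len=1.0513
  (v12,v17,v13) [++-] → (-1.2361, -0.636305, 0.1916)–(-1.2361, 0.898, 0.1916)  len=1.5343
  (v13,v17,v18) [-+-] → (-1.2361, -0.636305, 0.1916)–(-1.2361, -0.898, 0.1916)  len=0.2617
  (v15,v20,v16) [--+] → (-0.313617, -1.7872, 0.1916)–(-1.79666, -1.30535, 0.1916)  len=1.5594
  (v16,v20,v21) [+-+] → (-0.313617, -1.7872, 0.1916)–(0.686294, -2.11211, 0.1916)  len=1.0514
  (v17,v22,v18) [++-] → (0.223198, -1.37222, 0.1916)–(-1.2361, -0.898, 0.1916)  len=1.5344
  (v18,v22,v23) [-+-] → (0.223198, -1.37222, 0.1916)–(0.4721, -1.4531, 0.1916)  len=0.2617
  (v20,v0,v21) [--+] → (1.60284, -0.850573, 0.1916)–(0.686294, -2.11211, 0.1916)  len=1.5593
  (v21,v0,v1) [+-+] → (1.60284, -0.850573, 0.1916)–(2.22078, 0, 0.1916)  len=1.0513
  (v22,v2,v23) [++-] → (1.37406, -0.211731, 0.1916)–(0.4721, -1.4531, 0.1916)  len=1.5344
  (v23,v2,v3) [-+-] → (1.37406, -0.211731, 0.1916)–(1.5279, 0, 0.1916)  len=0.2617

Chained into 2 loop(s):
  loop 1: 10 segments, perimeter = 13.0535
  loop 2: 10 segments, perimeter = 8.9806
Total perimeter = 22.034


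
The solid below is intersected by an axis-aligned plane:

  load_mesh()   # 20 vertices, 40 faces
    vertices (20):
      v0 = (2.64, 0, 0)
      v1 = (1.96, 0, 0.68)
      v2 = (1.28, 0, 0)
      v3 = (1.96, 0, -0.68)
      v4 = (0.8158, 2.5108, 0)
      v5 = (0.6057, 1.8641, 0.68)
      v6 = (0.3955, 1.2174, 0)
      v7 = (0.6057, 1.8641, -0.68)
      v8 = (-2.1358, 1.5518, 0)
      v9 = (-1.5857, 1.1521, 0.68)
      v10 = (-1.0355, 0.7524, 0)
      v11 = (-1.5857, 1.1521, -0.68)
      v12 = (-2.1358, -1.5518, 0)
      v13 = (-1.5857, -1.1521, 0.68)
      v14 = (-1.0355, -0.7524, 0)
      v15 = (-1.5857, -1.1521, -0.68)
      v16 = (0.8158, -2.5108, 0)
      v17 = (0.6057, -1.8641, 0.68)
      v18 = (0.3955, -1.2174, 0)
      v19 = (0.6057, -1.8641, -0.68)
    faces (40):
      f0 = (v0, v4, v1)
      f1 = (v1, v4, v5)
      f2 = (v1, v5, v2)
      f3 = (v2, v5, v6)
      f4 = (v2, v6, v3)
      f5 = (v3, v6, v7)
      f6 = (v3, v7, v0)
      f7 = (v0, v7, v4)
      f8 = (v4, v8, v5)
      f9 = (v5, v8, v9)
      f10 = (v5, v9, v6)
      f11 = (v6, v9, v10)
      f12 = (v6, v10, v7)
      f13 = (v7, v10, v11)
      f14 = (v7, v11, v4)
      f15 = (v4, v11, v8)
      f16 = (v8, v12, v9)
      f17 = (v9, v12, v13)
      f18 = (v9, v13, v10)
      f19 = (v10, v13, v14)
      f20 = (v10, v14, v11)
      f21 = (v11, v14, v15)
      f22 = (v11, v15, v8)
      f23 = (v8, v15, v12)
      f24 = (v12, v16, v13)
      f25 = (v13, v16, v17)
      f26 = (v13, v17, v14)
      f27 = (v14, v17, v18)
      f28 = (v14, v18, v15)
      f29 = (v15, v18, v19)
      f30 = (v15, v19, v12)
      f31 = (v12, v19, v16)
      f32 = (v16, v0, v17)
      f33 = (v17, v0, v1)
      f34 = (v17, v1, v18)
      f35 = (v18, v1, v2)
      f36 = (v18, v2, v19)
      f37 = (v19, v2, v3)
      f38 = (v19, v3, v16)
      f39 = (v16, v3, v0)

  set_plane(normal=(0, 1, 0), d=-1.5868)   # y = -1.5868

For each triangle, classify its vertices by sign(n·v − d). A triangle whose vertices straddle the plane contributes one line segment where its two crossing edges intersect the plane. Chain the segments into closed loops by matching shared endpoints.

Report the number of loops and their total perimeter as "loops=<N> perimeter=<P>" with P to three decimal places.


loops=1 perimeter=8.194

Straddling triangles (14 of 40):
  (v12,v16,v13) [+-+] → (-2.02808, -1.5868, 0)–(-0.817368, -1.5868, 0.462442)  len=1.2960
  (v13,v16,v17) [+--] → (-0.817368, -1.5868, 0.462442)–(-0.247776, -1.5868, 0.68)  len=0.6097
  (v13,v17,v14) [+-+] → (-0.247776, -1.5868, 0.68)–(0.196323, -1.5868, 0.510382)  len=0.4754
  (v14,v17,v18) [+-+] → (0.196323, -1.5868, 0.510382)–(0.515568, -1.5868, 0.388421)  len=0.3417
  (v15,v18,v19) [++-] → (0.515568, -1.5868, -0.388421)–(-0.247776, -1.5868, -0.68)  len=0.8171
  (v15,v19,v12) [+-+] → (-0.247776, -1.5868, -0.68)–(-1.82856, -1.5868, -0.0762088)  len=1.6922
  (v12,v19,v16) [+--] → (-1.82856, -1.5868, -0.0762088)–(-2.02808, -1.5868, 0)  len=0.2136
  (v16,v0,v17) [-+-] → (1.48712, -1.5868, 0)–(0.908319, -1.5868, 0.578844)  len=0.8186
  (v17,v0,v1) [-++] → (0.908319, -1.5868, 0.578844)–(0.807163, -1.5868, 0.68)  len=0.1431
  (v17,v1,v18) [-++] → (0.807163, -1.5868, 0.68)–(0.515568, -1.5868, 0.388421)  len=0.4124
  (v18,v2,v19) [++-] → (0.706008, -1.5868, -0.578844)–(0.515568, -1.5868, -0.388421)  len=0.2693
  (v19,v2,v3) [-++] → (0.706008, -1.5868, -0.578844)–(0.807163, -1.5868, -0.68)  len=0.1431
  (v19,v3,v16) [-+-] → (0.807163, -1.5868, -0.68)–(1.23688, -1.5868, -0.250247)  len=0.6077
  (v16,v3,v0) [-++] → (1.23688, -1.5868, -0.250247)–(1.48712, -1.5868, 0)  len=0.3539

Chained into 1 loop(s):
  loop 1: 14 segments, perimeter = 8.1938
Total perimeter = 8.194


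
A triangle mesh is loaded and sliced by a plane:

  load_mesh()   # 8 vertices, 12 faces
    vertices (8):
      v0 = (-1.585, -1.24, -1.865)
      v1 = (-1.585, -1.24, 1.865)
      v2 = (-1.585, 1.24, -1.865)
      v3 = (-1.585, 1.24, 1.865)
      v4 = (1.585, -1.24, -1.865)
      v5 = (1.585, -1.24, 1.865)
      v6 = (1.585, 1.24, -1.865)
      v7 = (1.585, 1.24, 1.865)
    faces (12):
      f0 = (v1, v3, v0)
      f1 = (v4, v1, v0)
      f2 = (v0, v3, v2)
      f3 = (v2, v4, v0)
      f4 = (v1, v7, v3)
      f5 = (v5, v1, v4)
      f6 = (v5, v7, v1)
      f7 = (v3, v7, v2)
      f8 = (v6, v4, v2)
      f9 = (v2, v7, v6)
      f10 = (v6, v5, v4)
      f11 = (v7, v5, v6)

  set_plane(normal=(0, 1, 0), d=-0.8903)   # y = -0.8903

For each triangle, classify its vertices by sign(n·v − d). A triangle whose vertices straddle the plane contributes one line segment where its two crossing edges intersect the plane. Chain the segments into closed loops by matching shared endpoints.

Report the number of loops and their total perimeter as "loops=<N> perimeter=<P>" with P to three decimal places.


loops=1 perimeter=13.800

Straddling triangles (8 of 12):
  (v1,v3,v0) [-+-] → (-1.585, -0.8903, 1.865)–(-1.585, -0.8903, -1.33904)  len=3.2040
  (v0,v3,v2) [-++] → (-1.585, -0.8903, -1.33904)–(-1.585, -0.8903, -1.865)  len=0.5260
  (v2,v4,v0) [+--] → (1.138, -0.8903, -1.865)–(-1.585, -0.8903, -1.865)  len=2.7230
  (v1,v7,v3) [-++] → (-1.138, -0.8903, 1.865)–(-1.585, -0.8903, 1.865)  len=0.4470
  (v5,v7,v1) [-+-] → (1.585, -0.8903, 1.865)–(-1.138, -0.8903, 1.865)  len=2.7230
  (v6,v4,v2) [+-+] → (1.585, -0.8903, -1.865)–(1.138, -0.8903, -1.865)  len=0.4470
  (v6,v5,v4) [+--] → (1.585, -0.8903, 1.33904)–(1.585, -0.8903, -1.865)  len=3.2040
  (v7,v5,v6) [+-+] → (1.585, -0.8903, 1.865)–(1.585, -0.8903, 1.33904)  len=0.5260

Chained into 1 loop(s):
  loop 1: 8 segments, perimeter = 13.8000
Total perimeter = 13.800


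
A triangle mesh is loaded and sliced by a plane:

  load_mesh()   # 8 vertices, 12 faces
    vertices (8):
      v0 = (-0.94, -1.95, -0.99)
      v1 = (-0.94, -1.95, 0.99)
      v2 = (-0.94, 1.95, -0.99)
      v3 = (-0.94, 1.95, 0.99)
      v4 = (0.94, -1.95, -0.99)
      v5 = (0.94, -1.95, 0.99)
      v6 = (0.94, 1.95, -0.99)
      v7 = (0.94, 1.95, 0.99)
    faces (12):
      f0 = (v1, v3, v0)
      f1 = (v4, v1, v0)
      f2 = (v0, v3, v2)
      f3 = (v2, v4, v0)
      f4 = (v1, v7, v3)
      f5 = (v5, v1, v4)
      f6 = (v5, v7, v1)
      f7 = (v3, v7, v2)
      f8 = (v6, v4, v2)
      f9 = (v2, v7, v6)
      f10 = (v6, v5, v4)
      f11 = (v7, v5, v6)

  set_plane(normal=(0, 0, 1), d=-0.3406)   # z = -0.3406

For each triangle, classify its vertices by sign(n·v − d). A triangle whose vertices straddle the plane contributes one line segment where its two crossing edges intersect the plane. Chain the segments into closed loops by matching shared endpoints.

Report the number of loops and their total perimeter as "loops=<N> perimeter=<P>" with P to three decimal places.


loops=1 perimeter=11.560

Straddling triangles (8 of 12):
  (v1,v3,v0) [++-] → (-0.94, -0.670879, -0.3406)–(-0.94, -1.95, -0.3406)  len=1.2791
  (v4,v1,v0) [-+-] → (0.323398, -1.95, -0.3406)–(-0.94, -1.95, -0.3406)  len=1.2634
  (v0,v3,v2) [-+-] → (-0.94, -0.670879, -0.3406)–(-0.94, 1.95, -0.3406)  len=2.6209
  (v5,v1,v4) [++-] → (0.323398, -1.95, -0.3406)–(0.94, -1.95, -0.3406)  len=0.6166
  (v3,v7,v2) [++-] → (-0.323398, 1.95, -0.3406)–(-0.94, 1.95, -0.3406)  len=0.6166
  (v2,v7,v6) [-+-] → (-0.323398, 1.95, -0.3406)–(0.94, 1.95, -0.3406)  len=1.2634
  (v6,v5,v4) [-+-] → (0.94, 0.670879, -0.3406)–(0.94, -1.95, -0.3406)  len=2.6209
  (v7,v5,v6) [++-] → (0.94, 0.670879, -0.3406)–(0.94, 1.95, -0.3406)  len=1.2791

Chained into 1 loop(s):
  loop 1: 8 segments, perimeter = 11.5600
Total perimeter = 11.560


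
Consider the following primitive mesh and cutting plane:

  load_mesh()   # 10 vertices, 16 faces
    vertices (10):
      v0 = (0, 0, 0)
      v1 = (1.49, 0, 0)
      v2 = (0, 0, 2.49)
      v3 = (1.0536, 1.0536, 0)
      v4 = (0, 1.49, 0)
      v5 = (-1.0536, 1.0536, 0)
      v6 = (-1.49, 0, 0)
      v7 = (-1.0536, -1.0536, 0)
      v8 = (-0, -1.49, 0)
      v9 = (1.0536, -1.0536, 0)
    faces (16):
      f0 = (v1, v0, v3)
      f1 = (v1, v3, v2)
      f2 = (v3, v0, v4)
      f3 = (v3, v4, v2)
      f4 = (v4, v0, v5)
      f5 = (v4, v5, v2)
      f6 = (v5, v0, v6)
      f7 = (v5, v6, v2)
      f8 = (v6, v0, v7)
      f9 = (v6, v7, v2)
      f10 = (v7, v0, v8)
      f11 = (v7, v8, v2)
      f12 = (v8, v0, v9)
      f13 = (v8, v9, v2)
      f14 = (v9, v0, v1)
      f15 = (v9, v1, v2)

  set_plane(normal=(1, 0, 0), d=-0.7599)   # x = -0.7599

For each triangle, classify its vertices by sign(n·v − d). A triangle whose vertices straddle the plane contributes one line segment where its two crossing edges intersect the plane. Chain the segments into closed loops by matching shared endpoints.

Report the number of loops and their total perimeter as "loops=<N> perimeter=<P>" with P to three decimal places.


loops=1 perimeter=5.817

Straddling triangles (8 of 16):
  (v4,v0,v5) [++-] → (-0.7599, 0.7599, 0)–(-0.7599, 1.17525, 0)  len=0.4154
  (v4,v5,v2) [+-+] → (-0.7599, 1.17525, 0)–(-0.7599, 0.7599, 0.694109)  len=0.8089
  (v5,v0,v6) [-+-] → (-0.7599, 0.7599, 0)–(-0.7599, 0, 0)  len=0.7599
  (v5,v6,v2) [--+] → (-0.7599, 0, 1.2201)–(-0.7599, 0.7599, 0.694109)  len=0.9242
  (v6,v0,v7) [-+-] → (-0.7599, 0, 0)–(-0.7599, -0.7599, 0)  len=0.7599
  (v6,v7,v2) [--+] → (-0.7599, -0.7599, 0.694109)–(-0.7599, 0, 1.2201)  len=0.9242
  (v7,v0,v8) [-++] → (-0.7599, -0.7599, 0)–(-0.7599, -1.17525, 0)  len=0.4154
  (v7,v8,v2) [-++] → (-0.7599, -1.17525, 0)–(-0.7599, -0.7599, 0.694109)  len=0.8089

Chained into 1 loop(s):
  loop 1: 8 segments, perimeter = 5.8166
Total perimeter = 5.817


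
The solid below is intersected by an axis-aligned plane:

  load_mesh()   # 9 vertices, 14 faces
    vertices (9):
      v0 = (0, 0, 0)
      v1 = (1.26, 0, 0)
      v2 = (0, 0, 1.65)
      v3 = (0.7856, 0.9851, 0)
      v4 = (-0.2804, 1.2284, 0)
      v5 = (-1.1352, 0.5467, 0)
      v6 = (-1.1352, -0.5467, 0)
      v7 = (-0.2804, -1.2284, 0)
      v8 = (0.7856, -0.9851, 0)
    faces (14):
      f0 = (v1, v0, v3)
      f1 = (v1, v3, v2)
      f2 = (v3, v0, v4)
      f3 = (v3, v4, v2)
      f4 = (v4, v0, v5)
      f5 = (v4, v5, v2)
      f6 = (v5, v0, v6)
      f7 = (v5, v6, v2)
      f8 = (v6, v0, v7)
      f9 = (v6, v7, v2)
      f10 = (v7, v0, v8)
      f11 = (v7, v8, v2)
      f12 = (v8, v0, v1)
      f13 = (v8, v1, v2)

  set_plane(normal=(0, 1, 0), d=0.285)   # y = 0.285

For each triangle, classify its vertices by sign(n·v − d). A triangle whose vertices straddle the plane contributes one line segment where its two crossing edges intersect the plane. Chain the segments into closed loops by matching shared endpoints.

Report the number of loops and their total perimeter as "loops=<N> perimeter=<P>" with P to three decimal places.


loops=1 perimeter=5.710

Straddling triangles (8 of 14):
  (v1,v0,v3) [--+] → (0.227283, 0.285, 0)–(1.12275, 0.285, 0)  len=0.8955
  (v1,v3,v2) [-+-] → (1.12275, 0.285, 0)–(0.227283, 0.285, 1.17264)  len=1.4754
  (v3,v0,v4) [+-+] → (0.227283, 0.285, 0)–(-0.0650554, 0.285, 0)  len=0.2923
  (v3,v4,v2) [++-] → (-0.0650554, 0.285, 1.26718)–(0.227283, 0.285, 1.17264)  len=0.3072
  (v4,v0,v5) [+-+] → (-0.0650554, 0.285, 0)–(-0.591791, 0.285, 0)  len=0.5267
  (v4,v5,v2) [++-] → (-0.591791, 0.285, 0.789839)–(-0.0650554, 0.285, 1.26718)  len=0.7109
  (v5,v0,v6) [+--] → (-0.591791, 0.285, 0)–(-1.1352, 0.285, 0)  len=0.5434
  (v5,v6,v2) [+--] → (-1.1352, 0.285, 0)–(-0.591791, 0.285, 0.789839)  len=0.9587

Chained into 1 loop(s):
  loop 1: 8 segments, perimeter = 5.7102
Total perimeter = 5.710


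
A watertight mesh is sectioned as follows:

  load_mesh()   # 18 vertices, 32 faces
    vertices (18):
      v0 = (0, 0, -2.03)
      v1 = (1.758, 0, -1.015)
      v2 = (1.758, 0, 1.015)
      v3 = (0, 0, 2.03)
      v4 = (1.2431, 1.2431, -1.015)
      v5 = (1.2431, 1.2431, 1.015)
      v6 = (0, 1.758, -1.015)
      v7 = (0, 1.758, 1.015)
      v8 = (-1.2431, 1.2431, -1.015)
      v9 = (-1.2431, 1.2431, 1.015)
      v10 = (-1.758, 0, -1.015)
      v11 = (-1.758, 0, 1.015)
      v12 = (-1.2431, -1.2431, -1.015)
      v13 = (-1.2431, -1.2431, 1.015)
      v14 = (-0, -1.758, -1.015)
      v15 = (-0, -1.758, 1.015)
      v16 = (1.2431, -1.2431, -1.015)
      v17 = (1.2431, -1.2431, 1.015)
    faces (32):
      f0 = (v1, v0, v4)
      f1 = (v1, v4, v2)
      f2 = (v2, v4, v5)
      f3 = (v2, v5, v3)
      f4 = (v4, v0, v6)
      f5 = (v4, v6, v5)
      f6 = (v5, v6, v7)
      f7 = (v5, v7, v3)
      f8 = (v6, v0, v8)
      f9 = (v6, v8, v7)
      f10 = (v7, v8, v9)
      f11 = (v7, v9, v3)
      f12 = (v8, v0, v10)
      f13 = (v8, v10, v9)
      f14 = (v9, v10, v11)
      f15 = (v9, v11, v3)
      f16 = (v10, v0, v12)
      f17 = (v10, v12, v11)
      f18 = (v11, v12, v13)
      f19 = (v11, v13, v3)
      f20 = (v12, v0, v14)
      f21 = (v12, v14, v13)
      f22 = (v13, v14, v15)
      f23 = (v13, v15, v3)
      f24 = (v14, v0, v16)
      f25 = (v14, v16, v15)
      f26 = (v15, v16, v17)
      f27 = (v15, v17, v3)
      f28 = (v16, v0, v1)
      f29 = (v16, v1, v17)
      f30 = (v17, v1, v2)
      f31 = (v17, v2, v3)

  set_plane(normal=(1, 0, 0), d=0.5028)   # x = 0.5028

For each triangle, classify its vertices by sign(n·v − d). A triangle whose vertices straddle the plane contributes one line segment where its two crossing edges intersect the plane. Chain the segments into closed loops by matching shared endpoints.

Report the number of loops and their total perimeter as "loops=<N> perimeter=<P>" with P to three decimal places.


Straddling triangles (12 of 32):
  (v1,v0,v4) [+-+] → (0.5028, 0, -1.7397)–(0.5028, 0.5028, -1.61946)  len=0.5170
  (v2,v5,v3) [++-] → (0.5028, 0.5028, 1.61946)–(0.5028, 0, 1.7397)  len=0.5170
  (v4,v0,v6) [+--] → (0.5028, 0.5028, -1.61946)–(0.5028, 1.54974, -1.015)  len=1.2089
  (v4,v6,v5) [+-+] → (0.5028, 1.54974, -1.015)–(0.5028, 1.54974, -0.19392)  len=0.8211
  (v5,v6,v7) [+--] → (0.5028, 1.54974, -0.19392)–(0.5028, 1.54974, 1.015)  len=1.2089
  (v5,v7,v3) [+--] → (0.5028, 1.54974, 1.015)–(0.5028, 0.5028, 1.61946)  len=1.2089
  (v14,v0,v16) [--+] → (0.5028, -0.5028, -1.61946)–(0.5028, -1.54974, -1.015)  len=1.2089
  (v14,v16,v15) [-+-] → (0.5028, -1.54974, -1.015)–(0.5028, -1.54974, 0.19392)  len=1.2089
  (v15,v16,v17) [-++] → (0.5028, -1.54974, 0.19392)–(0.5028, -1.54974, 1.015)  len=0.8211
  (v15,v17,v3) [-+-] → (0.5028, -1.54974, 1.015)–(0.5028, -0.5028, 1.61946)  len=1.2089
  (v16,v0,v1) [+-+] → (0.5028, -0.5028, -1.61946)–(0.5028, 0, -1.7397)  len=0.5170
  (v17,v2,v3) [++-] → (0.5028, 0, 1.7397)–(0.5028, -0.5028, 1.61946)  len=0.5170

Chained into 1 loop(s):
  loop 1: 12 segments, perimeter = 10.9635
Total perimeter = 10.964

loops=1 perimeter=10.964


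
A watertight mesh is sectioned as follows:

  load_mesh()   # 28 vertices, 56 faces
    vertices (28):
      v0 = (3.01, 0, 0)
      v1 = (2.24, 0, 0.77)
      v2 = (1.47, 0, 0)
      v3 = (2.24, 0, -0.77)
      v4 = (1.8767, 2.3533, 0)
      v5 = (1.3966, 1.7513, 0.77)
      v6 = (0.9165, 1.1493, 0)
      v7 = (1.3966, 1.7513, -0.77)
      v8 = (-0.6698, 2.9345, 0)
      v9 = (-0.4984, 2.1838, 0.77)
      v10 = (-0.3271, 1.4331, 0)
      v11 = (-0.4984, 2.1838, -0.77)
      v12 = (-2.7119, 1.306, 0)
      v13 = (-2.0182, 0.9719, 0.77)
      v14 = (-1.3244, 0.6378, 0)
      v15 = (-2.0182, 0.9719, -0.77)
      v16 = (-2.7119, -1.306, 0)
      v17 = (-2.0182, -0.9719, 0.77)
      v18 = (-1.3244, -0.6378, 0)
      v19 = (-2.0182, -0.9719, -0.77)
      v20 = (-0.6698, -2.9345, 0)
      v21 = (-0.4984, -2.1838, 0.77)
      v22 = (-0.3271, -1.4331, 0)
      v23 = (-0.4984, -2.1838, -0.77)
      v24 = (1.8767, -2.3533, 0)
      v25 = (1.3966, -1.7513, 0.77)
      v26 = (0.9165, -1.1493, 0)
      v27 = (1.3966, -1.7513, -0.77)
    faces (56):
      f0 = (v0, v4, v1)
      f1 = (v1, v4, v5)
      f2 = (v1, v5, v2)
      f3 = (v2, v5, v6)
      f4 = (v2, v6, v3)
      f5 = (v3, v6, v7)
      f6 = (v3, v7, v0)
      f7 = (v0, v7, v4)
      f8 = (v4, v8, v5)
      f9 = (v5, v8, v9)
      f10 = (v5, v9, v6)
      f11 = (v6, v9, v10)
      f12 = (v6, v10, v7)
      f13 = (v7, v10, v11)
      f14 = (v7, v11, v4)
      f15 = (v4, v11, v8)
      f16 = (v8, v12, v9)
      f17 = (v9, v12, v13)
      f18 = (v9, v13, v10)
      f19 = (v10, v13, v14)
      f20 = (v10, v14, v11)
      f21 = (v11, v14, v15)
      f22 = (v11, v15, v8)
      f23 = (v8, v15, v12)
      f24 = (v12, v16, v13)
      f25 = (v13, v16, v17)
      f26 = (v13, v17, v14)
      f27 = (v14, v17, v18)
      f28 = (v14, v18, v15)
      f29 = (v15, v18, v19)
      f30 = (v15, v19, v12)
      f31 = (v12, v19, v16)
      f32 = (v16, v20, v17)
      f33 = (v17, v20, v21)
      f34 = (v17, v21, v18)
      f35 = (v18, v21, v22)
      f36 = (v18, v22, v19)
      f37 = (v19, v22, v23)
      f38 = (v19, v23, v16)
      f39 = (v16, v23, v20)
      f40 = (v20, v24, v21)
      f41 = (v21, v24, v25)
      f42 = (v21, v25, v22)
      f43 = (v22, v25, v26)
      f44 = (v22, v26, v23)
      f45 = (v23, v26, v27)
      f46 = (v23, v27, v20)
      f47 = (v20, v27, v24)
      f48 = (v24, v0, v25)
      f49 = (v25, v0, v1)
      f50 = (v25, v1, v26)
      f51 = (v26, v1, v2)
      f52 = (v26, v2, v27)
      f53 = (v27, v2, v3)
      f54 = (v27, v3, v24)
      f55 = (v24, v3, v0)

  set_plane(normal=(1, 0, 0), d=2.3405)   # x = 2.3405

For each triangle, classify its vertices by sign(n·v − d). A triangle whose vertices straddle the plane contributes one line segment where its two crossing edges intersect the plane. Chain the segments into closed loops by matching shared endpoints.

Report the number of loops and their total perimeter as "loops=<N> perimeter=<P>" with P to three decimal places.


loops=1 perimeter=6.172

Straddling triangles (6 of 56):
  (v0,v4,v1) [+--] → (2.3405, 1.39022, 0)–(2.3405, 0, 0.6695)  len=1.5430
  (v3,v7,v0) [--+] → (2.3405, 0.726723, -0.319521)–(2.3405, 0, -0.6695)  len=0.8066
  (v0,v7,v4) [+--] → (2.3405, 0.726723, -0.319521)–(2.3405, 1.39022, 0)  len=0.7364
  (v24,v0,v25) [-+-] → (2.3405, -1.39022, 0)–(2.3405, -0.726723, 0.319521)  len=0.7364
  (v25,v0,v1) [-+-] → (2.3405, -0.726723, 0.319521)–(2.3405, 0, 0.6695)  len=0.8066
  (v24,v3,v0) [--+] → (2.3405, 0, -0.6695)–(2.3405, -1.39022, 0)  len=1.5430

Chained into 1 loop(s):
  loop 1: 6 segments, perimeter = 6.1721
Total perimeter = 6.172


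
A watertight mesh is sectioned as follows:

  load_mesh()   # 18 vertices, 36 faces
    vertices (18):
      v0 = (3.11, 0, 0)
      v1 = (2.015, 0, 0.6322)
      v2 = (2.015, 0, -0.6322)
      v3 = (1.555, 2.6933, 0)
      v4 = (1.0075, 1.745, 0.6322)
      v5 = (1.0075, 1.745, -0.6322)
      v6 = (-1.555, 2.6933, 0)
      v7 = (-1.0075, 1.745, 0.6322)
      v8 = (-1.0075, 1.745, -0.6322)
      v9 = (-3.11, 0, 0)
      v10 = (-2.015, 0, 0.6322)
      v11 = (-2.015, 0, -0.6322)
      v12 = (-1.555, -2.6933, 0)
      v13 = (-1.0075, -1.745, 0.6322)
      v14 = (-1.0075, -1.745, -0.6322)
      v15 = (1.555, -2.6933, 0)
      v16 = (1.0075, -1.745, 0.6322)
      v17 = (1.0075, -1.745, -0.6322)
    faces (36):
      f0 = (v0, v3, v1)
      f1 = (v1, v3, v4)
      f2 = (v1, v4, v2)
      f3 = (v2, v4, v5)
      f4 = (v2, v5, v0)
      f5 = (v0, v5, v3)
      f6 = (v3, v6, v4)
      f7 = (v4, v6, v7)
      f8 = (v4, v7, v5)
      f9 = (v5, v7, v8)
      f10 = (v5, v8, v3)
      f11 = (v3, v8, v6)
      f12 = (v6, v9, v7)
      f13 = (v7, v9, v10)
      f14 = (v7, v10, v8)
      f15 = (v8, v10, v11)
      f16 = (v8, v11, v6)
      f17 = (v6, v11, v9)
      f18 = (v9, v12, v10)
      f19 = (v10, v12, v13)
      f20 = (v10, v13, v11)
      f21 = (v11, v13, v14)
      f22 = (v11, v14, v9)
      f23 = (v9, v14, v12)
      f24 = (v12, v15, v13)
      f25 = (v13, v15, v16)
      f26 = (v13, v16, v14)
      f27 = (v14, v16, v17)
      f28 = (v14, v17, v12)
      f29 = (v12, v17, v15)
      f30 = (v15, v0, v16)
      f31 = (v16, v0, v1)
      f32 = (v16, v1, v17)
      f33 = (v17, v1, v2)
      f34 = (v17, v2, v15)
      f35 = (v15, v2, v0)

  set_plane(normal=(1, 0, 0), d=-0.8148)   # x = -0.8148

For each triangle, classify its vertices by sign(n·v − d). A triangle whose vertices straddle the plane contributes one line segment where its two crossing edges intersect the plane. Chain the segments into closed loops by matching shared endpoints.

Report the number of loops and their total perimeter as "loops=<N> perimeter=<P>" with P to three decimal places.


loops=2 perimeter=7.088

Straddling triangles (12 of 36):
  (v3,v6,v4) [+-+] → (-0.8148, 2.6933, 0)–(-0.8148, 2.41938, 0.182616)  len=0.3292
  (v4,v6,v7) [+--] → (-0.8148, 2.41938, 0.182616)–(-0.8148, 1.745, 0.6322)  len=0.8105
  (v4,v7,v5) [+-+] → (-0.8148, 1.745, 0.6322)–(-0.8148, 1.745, 0.511282)  len=0.1209
  (v5,v7,v8) [+--] → (-0.8148, 1.745, 0.511282)–(-0.8148, 1.745, -0.6322)  len=1.1435
  (v5,v8,v3) [+-+] → (-0.8148, 1.745, -0.6322)–(-0.8148, 1.81631, -0.584659)  len=0.0857
  (v3,v8,v6) [+--] → (-0.8148, 1.81631, -0.584659)–(-0.8148, 2.6933, 0)  len=1.0540
  (v12,v15,v13) [-+-] → (-0.8148, -2.6933, 0)–(-0.8148, -1.81631, 0.584659)  len=1.0540
  (v13,v15,v16) [-++] → (-0.8148, -1.81631, 0.584659)–(-0.8148, -1.745, 0.6322)  len=0.0857
  (v13,v16,v14) [-+-] → (-0.8148, -1.745, 0.6322)–(-0.8148, -1.745, -0.511282)  len=1.1435
  (v14,v16,v17) [-++] → (-0.8148, -1.745, -0.511282)–(-0.8148, -1.745, -0.6322)  len=0.1209
  (v14,v17,v12) [-+-] → (-0.8148, -1.745, -0.6322)–(-0.8148, -2.41938, -0.182616)  len=0.8105
  (v12,v17,v15) [-++] → (-0.8148, -2.41938, -0.182616)–(-0.8148, -2.6933, 0)  len=0.3292

Chained into 2 loop(s):
  loop 1: 6 segments, perimeter = 3.5438
  loop 2: 6 segments, perimeter = 3.5438
Total perimeter = 7.088


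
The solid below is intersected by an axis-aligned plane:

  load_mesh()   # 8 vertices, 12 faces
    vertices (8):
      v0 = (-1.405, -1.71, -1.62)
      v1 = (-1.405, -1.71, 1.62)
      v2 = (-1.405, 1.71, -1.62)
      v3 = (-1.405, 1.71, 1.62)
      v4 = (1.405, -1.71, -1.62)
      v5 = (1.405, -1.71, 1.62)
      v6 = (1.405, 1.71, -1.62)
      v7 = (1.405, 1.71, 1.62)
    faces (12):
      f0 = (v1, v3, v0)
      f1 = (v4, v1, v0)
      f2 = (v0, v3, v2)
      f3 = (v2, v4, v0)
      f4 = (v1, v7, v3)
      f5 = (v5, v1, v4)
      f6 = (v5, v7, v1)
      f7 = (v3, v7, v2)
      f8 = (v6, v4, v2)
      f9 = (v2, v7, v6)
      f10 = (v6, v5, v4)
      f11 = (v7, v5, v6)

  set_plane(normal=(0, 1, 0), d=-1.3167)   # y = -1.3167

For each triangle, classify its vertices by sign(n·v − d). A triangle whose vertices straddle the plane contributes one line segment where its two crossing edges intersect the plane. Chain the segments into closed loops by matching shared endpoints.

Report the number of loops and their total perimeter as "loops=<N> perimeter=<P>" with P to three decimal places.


Straddling triangles (8 of 12):
  (v1,v3,v0) [-+-] → (-1.405, -1.3167, 1.62)–(-1.405, -1.3167, -1.2474)  len=2.8674
  (v0,v3,v2) [-++] → (-1.405, -1.3167, -1.2474)–(-1.405, -1.3167, -1.62)  len=0.3726
  (v2,v4,v0) [+--] → (1.08185, -1.3167, -1.62)–(-1.405, -1.3167, -1.62)  len=2.4869
  (v1,v7,v3) [-++] → (-1.08185, -1.3167, 1.62)–(-1.405, -1.3167, 1.62)  len=0.3232
  (v5,v7,v1) [-+-] → (1.405, -1.3167, 1.62)–(-1.08185, -1.3167, 1.62)  len=2.4869
  (v6,v4,v2) [+-+] → (1.405, -1.3167, -1.62)–(1.08185, -1.3167, -1.62)  len=0.3232
  (v6,v5,v4) [+--] → (1.405, -1.3167, 1.2474)–(1.405, -1.3167, -1.62)  len=2.8674
  (v7,v5,v6) [+-+] → (1.405, -1.3167, 1.62)–(1.405, -1.3167, 1.2474)  len=0.3726

Chained into 1 loop(s):
  loop 1: 8 segments, perimeter = 12.1000
Total perimeter = 12.100

loops=1 perimeter=12.100


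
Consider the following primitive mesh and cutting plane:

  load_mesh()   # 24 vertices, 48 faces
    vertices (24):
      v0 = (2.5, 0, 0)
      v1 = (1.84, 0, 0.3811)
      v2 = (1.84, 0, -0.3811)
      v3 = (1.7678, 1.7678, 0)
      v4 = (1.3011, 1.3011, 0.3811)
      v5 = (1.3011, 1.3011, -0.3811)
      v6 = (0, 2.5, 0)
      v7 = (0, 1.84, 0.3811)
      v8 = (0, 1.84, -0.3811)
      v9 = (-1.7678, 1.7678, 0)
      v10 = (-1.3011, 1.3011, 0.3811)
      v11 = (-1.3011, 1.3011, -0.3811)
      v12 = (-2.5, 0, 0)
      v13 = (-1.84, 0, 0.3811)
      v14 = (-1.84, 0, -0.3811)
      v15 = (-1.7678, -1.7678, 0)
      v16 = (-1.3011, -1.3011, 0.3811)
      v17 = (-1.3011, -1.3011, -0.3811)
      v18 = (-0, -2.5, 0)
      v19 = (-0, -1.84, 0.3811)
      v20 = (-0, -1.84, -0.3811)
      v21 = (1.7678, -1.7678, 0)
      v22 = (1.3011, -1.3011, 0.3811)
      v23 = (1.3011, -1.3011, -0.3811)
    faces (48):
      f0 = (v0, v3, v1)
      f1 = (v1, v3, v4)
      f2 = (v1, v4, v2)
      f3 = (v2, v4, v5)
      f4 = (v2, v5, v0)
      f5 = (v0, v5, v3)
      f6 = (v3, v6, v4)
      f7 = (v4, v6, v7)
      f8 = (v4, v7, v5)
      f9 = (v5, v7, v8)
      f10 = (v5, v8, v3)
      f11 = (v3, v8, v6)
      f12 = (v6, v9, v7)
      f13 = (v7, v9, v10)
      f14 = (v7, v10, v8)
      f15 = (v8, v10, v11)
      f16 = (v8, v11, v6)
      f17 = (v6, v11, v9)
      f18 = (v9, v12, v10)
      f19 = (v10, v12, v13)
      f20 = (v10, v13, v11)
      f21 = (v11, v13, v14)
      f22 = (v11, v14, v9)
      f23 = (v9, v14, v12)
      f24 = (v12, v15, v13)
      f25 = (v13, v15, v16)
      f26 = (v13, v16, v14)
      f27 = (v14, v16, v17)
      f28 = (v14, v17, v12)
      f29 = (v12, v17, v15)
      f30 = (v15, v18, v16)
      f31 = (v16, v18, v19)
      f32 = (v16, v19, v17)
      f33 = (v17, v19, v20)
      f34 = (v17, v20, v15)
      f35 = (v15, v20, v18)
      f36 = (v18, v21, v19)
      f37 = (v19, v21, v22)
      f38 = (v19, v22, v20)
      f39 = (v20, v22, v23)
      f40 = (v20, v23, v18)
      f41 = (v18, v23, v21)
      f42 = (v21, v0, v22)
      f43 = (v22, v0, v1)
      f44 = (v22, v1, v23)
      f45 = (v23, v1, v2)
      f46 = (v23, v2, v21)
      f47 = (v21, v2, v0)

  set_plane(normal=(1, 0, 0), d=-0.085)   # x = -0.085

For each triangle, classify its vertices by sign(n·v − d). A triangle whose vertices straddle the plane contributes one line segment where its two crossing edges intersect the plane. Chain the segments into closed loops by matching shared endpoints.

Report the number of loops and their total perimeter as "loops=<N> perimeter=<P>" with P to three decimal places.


loops=2 perimeter=4.573

Straddling triangles (12 of 48):
  (v6,v9,v7) [+-+] → (-0.085, 2.46479, 0)–(-0.085, 1.83653, 0.362776)  len=0.7255
  (v7,v9,v10) [+--] → (-0.085, 1.83653, 0.362776)–(-0.085, 1.80479, 0.3811)  len=0.0366
  (v7,v10,v8) [+-+] → (-0.085, 1.80479, 0.3811)–(-0.085, 1.80479, -0.331306)  len=0.7124
  (v8,v10,v11) [+--] → (-0.085, 1.80479, -0.331306)–(-0.085, 1.80479, -0.3811)  len=0.0498
  (v8,v11,v6) [+-+] → (-0.085, 1.80479, -0.3811)–(-0.085, 2.42168, -0.024897)  len=0.7123
  (v6,v11,v9) [+--] → (-0.085, 2.42168, -0.024897)–(-0.085, 2.46479, 0)  len=0.0498
  (v15,v18,v16) [-+-] → (-0.085, -2.46479, 0)–(-0.085, -2.42168, 0.024897)  len=0.0498
  (v16,v18,v19) [-++] → (-0.085, -2.42168, 0.024897)–(-0.085, -1.80479, 0.3811)  len=0.7123
  (v16,v19,v17) [-+-] → (-0.085, -1.80479, 0.3811)–(-0.085, -1.80479, 0.331306)  len=0.0498
  (v17,v19,v20) [-++] → (-0.085, -1.80479, 0.331306)–(-0.085, -1.80479, -0.3811)  len=0.7124
  (v17,v20,v15) [-+-] → (-0.085, -1.80479, -0.3811)–(-0.085, -1.83653, -0.362776)  len=0.0366
  (v15,v20,v18) [-++] → (-0.085, -1.83653, -0.362776)–(-0.085, -2.46479, 0)  len=0.7255

Chained into 2 loop(s):
  loop 1: 6 segments, perimeter = 2.2865
  loop 2: 6 segments, perimeter = 2.2865
Total perimeter = 4.573


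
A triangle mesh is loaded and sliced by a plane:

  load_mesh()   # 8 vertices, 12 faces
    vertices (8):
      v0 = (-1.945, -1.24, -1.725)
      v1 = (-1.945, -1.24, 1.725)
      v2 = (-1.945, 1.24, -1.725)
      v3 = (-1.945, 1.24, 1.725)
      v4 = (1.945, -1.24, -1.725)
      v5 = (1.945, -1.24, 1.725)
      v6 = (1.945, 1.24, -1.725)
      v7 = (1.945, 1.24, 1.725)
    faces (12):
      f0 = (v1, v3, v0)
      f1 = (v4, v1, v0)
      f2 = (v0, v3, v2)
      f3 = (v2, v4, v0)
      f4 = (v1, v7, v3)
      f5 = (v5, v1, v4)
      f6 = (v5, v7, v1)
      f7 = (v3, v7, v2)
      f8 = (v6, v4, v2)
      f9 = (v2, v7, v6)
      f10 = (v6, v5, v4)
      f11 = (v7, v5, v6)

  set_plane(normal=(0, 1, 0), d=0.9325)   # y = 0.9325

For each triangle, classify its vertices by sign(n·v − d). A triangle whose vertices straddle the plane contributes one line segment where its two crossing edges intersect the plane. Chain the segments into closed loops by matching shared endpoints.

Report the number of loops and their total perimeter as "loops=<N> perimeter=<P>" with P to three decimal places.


Straddling triangles (8 of 12):
  (v1,v3,v0) [-+-] → (-1.945, 0.9325, 1.725)–(-1.945, 0.9325, 1.29723)  len=0.4278
  (v0,v3,v2) [-++] → (-1.945, 0.9325, 1.29723)–(-1.945, 0.9325, -1.725)  len=3.0222
  (v2,v4,v0) [+--] → (-1.46267, 0.9325, -1.725)–(-1.945, 0.9325, -1.725)  len=0.4823
  (v1,v7,v3) [-++] → (1.46267, 0.9325, 1.725)–(-1.945, 0.9325, 1.725)  len=3.4077
  (v5,v7,v1) [-+-] → (1.945, 0.9325, 1.725)–(1.46267, 0.9325, 1.725)  len=0.4823
  (v6,v4,v2) [+-+] → (1.945, 0.9325, -1.725)–(-1.46267, 0.9325, -1.725)  len=3.4077
  (v6,v5,v4) [+--] → (1.945, 0.9325, -1.29723)–(1.945, 0.9325, -1.725)  len=0.4278
  (v7,v5,v6) [+-+] → (1.945, 0.9325, 1.725)–(1.945, 0.9325, -1.29723)  len=3.0222

Chained into 1 loop(s):
  loop 1: 8 segments, perimeter = 14.6800
Total perimeter = 14.680

loops=1 perimeter=14.680


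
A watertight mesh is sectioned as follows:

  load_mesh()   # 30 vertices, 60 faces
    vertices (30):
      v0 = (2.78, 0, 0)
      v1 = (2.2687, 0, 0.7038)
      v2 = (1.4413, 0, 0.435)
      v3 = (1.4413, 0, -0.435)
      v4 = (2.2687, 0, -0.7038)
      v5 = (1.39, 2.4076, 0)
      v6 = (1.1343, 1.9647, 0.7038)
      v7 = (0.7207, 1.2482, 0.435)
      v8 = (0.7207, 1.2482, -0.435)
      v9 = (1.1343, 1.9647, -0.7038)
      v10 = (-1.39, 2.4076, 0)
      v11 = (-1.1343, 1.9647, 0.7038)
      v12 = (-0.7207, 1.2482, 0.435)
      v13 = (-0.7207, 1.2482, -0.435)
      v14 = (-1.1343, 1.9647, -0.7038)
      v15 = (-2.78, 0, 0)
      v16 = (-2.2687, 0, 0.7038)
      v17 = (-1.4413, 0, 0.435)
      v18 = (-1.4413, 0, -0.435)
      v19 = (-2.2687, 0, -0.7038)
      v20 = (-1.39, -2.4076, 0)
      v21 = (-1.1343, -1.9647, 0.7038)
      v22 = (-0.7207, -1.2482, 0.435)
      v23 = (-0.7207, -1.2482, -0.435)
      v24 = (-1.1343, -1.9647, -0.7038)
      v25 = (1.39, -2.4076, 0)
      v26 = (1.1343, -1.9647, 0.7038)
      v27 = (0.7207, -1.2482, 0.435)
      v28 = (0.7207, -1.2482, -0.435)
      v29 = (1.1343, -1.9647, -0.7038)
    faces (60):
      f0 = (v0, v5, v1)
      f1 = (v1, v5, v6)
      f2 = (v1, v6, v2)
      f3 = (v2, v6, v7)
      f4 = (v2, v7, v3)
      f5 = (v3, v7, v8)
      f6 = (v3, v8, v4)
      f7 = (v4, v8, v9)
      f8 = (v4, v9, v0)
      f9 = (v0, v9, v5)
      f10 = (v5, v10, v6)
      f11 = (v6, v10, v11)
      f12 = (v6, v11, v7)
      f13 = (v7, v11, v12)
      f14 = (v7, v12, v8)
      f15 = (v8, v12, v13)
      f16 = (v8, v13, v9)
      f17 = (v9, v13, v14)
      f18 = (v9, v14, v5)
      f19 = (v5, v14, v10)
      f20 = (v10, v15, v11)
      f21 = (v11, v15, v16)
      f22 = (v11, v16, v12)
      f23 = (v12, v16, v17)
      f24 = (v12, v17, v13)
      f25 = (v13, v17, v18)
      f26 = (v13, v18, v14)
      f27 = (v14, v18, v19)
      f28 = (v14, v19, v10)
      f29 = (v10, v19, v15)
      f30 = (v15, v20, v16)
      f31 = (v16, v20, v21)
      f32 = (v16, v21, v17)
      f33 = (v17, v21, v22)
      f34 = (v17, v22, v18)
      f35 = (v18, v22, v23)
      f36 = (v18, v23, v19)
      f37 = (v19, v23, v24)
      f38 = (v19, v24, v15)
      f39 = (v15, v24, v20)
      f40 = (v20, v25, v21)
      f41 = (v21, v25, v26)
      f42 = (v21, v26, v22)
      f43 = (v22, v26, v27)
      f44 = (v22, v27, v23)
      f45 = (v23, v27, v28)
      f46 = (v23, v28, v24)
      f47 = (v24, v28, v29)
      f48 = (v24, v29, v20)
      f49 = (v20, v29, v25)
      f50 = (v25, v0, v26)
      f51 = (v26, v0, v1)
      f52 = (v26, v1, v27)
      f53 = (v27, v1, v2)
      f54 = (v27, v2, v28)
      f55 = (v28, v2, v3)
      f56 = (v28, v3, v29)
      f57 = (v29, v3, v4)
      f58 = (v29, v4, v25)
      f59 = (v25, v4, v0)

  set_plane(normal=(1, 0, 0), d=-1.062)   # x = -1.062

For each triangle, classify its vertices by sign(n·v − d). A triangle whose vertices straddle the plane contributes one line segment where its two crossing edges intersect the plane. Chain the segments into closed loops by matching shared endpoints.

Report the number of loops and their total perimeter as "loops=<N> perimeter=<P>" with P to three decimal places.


Straddling triangles (24 of 60):
  (v5,v10,v6) [+-+] → (-1.062, 2.4076, 0)–(-1.062, 2.35005, 0.0914497)  len=0.1081
  (v6,v10,v11) [+--] → (-1.062, 2.35005, 0.0914497)–(-1.062, 1.9647, 0.7038)  len=0.7235
  (v6,v11,v7) [+-+] → (-1.062, 1.9647, 0.7038)–(-1.062, 1.93677, 0.693323)  len=0.0298
  (v7,v11,v12) [+-+] → (-1.062, 1.93677, 0.693323)–(-1.062, 1.83945, 0.656812)  len=0.1039
  (v9,v13,v14) [++-] → (-1.062, 1.83945, -0.656812)–(-1.062, 1.9647, -0.7038)  len=0.1338
  (v9,v14,v5) [+-+] → (-1.062, 1.9647, -0.7038)–(-1.062, 1.97739, -0.683642)  len=0.0238
  (v5,v14,v10) [+--] → (-1.062, 1.97739, -0.683642)–(-1.062, 2.4076, 0)  len=0.8077
  (v11,v16,v12) [--+] → (-1.062, 0.972999, 0.494264)–(-1.062, 1.83945, 0.656812)  len=0.8816
  (v12,v16,v17) [+--] → (-1.062, 0.972999, 0.494264)–(-1.062, 0.657011, 0.435)  len=0.3215
  (v12,v17,v13) [+-+] → (-1.062, 0.657011, 0.435)–(-1.062, 0.657011, -0.0229392)  len=0.4579
  (v13,v17,v18) [+--] → (-1.062, 0.657011, -0.0229392)–(-1.062, 0.657011, -0.435)  len=0.4121
  (v13,v18,v14) [+--] → (-1.062, 0.657011, -0.435)–(-1.062, 1.83945, -0.656812)  len=1.2031
  (v17,v21,v22) [--+] → (-1.062, -1.83945, 0.656812)–(-1.062, -0.657011, 0.435)  len=1.2031
  (v17,v22,v18) [-+-] → (-1.062, -0.657011, 0.435)–(-1.062, -0.657011, 0.0229392)  len=0.4121
  (v18,v22,v23) [-++] → (-1.062, -0.657011, 0.0229392)–(-1.062, -0.657011, -0.435)  len=0.4579
  (v18,v23,v19) [-+-] → (-1.062, -0.657011, -0.435)–(-1.062, -0.972999, -0.494264)  len=0.3215
  (v19,v23,v24) [-+-] → (-1.062, -0.972999, -0.494264)–(-1.062, -1.83945, -0.656812)  len=0.8816
  (v20,v25,v21) [-+-] → (-1.062, -2.4076, 0)–(-1.062, -1.97739, 0.683642)  len=0.8077
  (v21,v25,v26) [-++] → (-1.062, -1.97739, 0.683642)–(-1.062, -1.9647, 0.7038)  len=0.0238
  (v21,v26,v22) [-++] → (-1.062, -1.9647, 0.7038)–(-1.062, -1.83945, 0.656812)  len=0.1338
  (v23,v28,v24) [++-] → (-1.062, -1.93677, -0.693323)–(-1.062, -1.83945, -0.656812)  len=0.1039
  (v24,v28,v29) [-++] → (-1.062, -1.93677, -0.693323)–(-1.062, -1.9647, -0.7038)  len=0.0298
  (v24,v29,v20) [-+-] → (-1.062, -1.9647, -0.7038)–(-1.062, -2.35005, -0.0914497)  len=0.7235
  (v20,v29,v25) [-++] → (-1.062, -2.35005, -0.0914497)–(-1.062, -2.4076, 0)  len=0.1081

Chained into 2 loop(s):
  loop 1: 12 segments, perimeter = 5.2068
  loop 2: 12 segments, perimeter = 5.2068
Total perimeter = 10.414

loops=2 perimeter=10.414
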